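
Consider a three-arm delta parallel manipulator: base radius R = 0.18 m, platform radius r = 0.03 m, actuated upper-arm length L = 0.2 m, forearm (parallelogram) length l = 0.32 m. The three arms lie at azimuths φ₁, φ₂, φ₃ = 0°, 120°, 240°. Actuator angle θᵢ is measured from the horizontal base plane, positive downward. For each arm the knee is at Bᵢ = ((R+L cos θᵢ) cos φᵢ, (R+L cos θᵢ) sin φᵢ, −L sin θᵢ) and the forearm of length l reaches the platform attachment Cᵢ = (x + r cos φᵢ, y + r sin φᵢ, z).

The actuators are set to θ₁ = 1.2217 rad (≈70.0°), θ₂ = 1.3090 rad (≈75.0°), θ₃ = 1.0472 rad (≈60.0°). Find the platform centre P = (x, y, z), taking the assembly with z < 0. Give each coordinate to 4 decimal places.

S1 = (0.2184·cos0.0°, 0.2184·sin0.0°, -0.1879) = (0.2184, 0.0000, -0.1879)
S2 = (0.2018·cos120.0°, 0.2018·sin120.0°, -0.1932) = (-0.1009, 0.1747, -0.1932)
S3 = (0.2500·cos240.0°, 0.2500·sin240.0°, -0.1732) = (-0.1250, -0.2165, -0.1732)
eliminate P² terms by subtracting sphere 1 from 2 and 3
linear system: -0.6386x+0.3495y = -0.0050−-0.0105z; -0.6868x+-0.4330y = 0.0095−0.0295z
det = 0.5165;  x = -0.0022+0.0111z,  y = -0.0184+0.0504z
quadratic in z: (1.0027)z²+(0.3691)z+(-0.0181)=0, √Δ=0.4568 → z ∈ {-0.4119, 0.0437}; z = -0.4119 (taking z<0)
x = -0.0068, y = -0.0391

(-0.0068, -0.0391, -0.4119)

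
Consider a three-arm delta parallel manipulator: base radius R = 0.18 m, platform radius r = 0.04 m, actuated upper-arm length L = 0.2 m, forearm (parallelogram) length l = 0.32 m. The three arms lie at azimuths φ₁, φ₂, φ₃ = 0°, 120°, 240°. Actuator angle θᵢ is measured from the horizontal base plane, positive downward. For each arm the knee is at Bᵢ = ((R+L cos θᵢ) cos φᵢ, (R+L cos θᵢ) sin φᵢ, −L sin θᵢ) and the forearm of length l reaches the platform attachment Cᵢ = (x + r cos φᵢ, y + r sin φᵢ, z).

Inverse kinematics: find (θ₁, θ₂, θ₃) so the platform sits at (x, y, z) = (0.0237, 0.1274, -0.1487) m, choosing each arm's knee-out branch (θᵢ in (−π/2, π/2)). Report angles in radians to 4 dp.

φ1=0.0° → target in arm frame (0.0237, 0.1274)
  A cos θ + B sin θ = C:  0.1163·cos θ + -0.1487·sin θ = 0.0263
  γ=atan2(-0.1487,0.1163)=-0.9071;  ψ=arccos(0.1395)=1.4309;  θ1=γ+ψ≈0.5238
φ2=120.0° → target in arm frame (0.0985, -0.0842)
  e−x'=0.0415;  (l²−L²−(e−x')²−y'²−z²)/2L = 0.0787
  √(A²+B²)=0.1544;  θ2 = -1.2985+1.0361 ≈ -0.2625
arm 3 (φ=240.0°): x'=-0.1222, y'=-0.0432
  A=0.2622, B=-0.1487, C=(l²−L²−A²−y'²−z²)/(2L)=-0.0758
  θ3 = atan2(B,A) + arccos(C/0.3014) = 1.3090

θ₁ = 0.5238, θ₂ = -0.2625, θ₃ = 1.3090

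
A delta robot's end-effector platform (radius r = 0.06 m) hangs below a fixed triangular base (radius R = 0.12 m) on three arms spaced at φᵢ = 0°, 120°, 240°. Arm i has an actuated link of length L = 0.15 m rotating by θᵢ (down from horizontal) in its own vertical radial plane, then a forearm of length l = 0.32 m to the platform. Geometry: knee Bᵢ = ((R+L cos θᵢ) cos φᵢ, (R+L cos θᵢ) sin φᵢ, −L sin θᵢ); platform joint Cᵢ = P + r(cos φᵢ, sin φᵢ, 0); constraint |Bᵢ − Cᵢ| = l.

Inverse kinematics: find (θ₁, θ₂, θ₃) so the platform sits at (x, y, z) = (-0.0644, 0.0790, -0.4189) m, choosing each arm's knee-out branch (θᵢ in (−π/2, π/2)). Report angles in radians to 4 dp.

θ₁ = 1.3965, θ₂ = 0.7856, θ₃ = 1.3089

rotate P by −φ1: (-0.0644, 0.0790, -0.4189)
  A cos θ + B sin θ = C:  0.1244·cos θ + -0.4189·sin θ = -0.3910
  √(A²+B²)=0.4370;  θ1 = -1.2821+2.6786 ≈ 1.3965
rotate P by −φ2: (0.1006, 0.0163, -0.4189)
  A cos θ + B sin θ = C:  -0.0406·cos θ + -0.4189·sin θ = -0.3250
  √(A²+B²)=0.4209;  θ2 = -1.6675+2.4530 ≈ 0.7856
arm 3 (φ=240.0°): x'=-0.0362, y'=-0.0953
  A cos θ + B sin θ = C:  0.0962·cos θ + -0.4189·sin θ = -0.3797
  γ=atan2(-0.4189,0.0962)=-1.3450;  ψ=arccos(-0.8834)=2.6539;  θ3=γ+ψ≈1.3089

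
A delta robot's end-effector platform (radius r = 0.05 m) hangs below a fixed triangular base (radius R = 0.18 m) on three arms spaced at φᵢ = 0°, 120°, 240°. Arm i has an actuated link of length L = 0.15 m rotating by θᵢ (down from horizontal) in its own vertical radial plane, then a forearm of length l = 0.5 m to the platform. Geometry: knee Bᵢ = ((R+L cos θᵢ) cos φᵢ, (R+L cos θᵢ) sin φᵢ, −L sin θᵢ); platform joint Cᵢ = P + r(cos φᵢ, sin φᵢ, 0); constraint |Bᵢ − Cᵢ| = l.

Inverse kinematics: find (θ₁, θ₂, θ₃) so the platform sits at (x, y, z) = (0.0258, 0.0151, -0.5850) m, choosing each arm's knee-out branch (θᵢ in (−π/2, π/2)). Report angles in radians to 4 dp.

θ₁ = 0.9598, θ₂ = 1.0469, θ₃ = 1.1344

arm 1 (φ=0.0°): x'=0.0258, y'=0.0151
  e−x'=0.1042;  (l²−L²−(e−x')²−y'²−z²)/2L = -0.4194
  √(A²+B²)=0.5942;  θ1 = -1.3945+2.3543 ≈ 0.9598
rotate P by −φ2: (0.0002, -0.0299, -0.5850)
  A=0.1298, B=-0.5850, C=(l²−L²−A²−y'²−z²)/(2L)=-0.4416
  γ=atan2(-0.5850,0.1298)=-1.3524;  ψ=arccos(-0.7369)=2.3993;  θ2=γ+ψ≈1.0469
φ3=240.0° → target in arm frame (-0.0260, 0.0148)
  A=0.1560, B=-0.5850, C=(l²−L²−A²−y'²−z²)/(2L)=-0.4642
  γ=atan2(-0.5850,0.1560)=-1.3102;  ψ=arccos(-0.7668)=2.4446;  θ3=γ+ψ≈1.1344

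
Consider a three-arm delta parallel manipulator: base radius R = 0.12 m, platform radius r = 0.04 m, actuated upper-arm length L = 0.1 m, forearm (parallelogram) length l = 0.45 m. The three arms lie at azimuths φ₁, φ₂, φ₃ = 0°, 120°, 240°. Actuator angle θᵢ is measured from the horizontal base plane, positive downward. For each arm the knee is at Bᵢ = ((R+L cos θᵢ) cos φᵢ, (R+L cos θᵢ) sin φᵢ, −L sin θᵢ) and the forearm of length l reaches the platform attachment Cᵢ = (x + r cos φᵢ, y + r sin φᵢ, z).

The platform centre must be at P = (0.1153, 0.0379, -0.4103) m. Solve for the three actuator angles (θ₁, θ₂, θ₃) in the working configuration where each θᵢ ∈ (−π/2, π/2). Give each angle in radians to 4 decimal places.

θ₁ = -0.3496, θ₂ = 0.2613, θ₃ = 0.5230

rotate P by −φ1: (0.1153, 0.0379, -0.4103)
  A=-0.0353, B=-0.4103, C=(l²−L²−A²−y'²−z²)/(2L)=0.1074
  θ1 = atan2(B,A) + arccos(C/0.4118) = -0.3496
rotate P by −φ2: (-0.0248, -0.1188, -0.4103)
  A cos θ + B sin θ = C:  0.1048·cos θ + -0.4103·sin θ = -0.0047
  √(A²+B²)=0.4235;  θ2 = -1.3207+1.5820 ≈ 0.2613
arm 3 (φ=240.0°): x'=-0.0905, y'=0.0809
  e−x'=0.1705;  (l²−L²−(e−x')²−y'²−z²)/2L = -0.0573
  γ=atan2(-0.4103,0.1705)=-1.1770;  ψ=arccos(-0.1289)=1.7000;  θ3=γ+ψ≈0.5230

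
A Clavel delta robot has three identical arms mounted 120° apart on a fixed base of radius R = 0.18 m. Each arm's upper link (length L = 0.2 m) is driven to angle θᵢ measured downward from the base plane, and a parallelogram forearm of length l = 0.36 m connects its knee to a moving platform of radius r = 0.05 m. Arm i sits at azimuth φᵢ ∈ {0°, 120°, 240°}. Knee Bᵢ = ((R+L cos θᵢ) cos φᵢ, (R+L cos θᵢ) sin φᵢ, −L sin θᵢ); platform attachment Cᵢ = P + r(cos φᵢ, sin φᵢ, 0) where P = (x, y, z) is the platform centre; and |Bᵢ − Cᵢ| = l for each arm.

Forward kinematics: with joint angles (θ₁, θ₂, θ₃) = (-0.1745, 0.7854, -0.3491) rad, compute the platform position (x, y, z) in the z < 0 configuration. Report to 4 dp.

(0.0367, -0.0803, -0.1624)

arm 1 at φ=0.0°: e+L cos θ1 = 0.3270;  O1 = (0.3270, 0.0000, 0.0347)
φ2=120.0°: virtual centre (-0.1357, 0.2351, -0.1414), radius l
O3 = (0.3179·cos240.0°, 0.3179·sin240.0°, 0.0684) = (-0.1590, -0.2753, 0.0684)
|O₂|²−|O₁|² = -0.0144;  |O₃|²−|O₁|² = -0.0023
linear system: -0.9253x+0.4701y = -0.0144−-0.3523z; -0.9719x+-0.5507y = -0.0023−0.0674z
det = 0.9665;  x = 0.0094+-0.1680z,  y = -0.0123+0.4188z
sphere 1 gives Az²+Bz+C=0 with A=1.2036, B=0.0270, C=-0.0274;  B²−4AC=0.1325;  roots -0.1624, 0.1400;  negative root z = -0.1624
x = 0.0367, y = -0.0803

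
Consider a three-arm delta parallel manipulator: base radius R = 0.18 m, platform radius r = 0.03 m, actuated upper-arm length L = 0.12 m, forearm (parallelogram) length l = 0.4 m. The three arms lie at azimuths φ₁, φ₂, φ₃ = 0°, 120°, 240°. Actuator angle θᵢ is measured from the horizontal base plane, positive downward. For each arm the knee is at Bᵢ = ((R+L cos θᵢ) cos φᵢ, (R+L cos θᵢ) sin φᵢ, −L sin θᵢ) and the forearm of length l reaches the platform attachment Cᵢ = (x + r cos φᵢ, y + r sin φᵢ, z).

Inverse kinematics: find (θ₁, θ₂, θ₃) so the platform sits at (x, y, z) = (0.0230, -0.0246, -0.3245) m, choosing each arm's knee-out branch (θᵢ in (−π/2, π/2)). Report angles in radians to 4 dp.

rotate P by −φ1: (0.0230, -0.0246, -0.3245)
  A=0.1270, B=-0.3245, C=(l²−L²−A²−y'²−z²)/(2L)=0.0982
  γ=atan2(-0.3245,0.1270)=-1.1978;  ψ=arccos(0.2818)=1.2852;  θ1=γ+ψ≈0.0874
φ2=120.0° → target in arm frame (-0.0328, -0.0076)
  A cos θ + B sin θ = C:  0.1828·cos θ + -0.3245·sin θ = 0.0284
  θ2 = atan2(B,A) + arccos(C/0.3724) = 0.4366
arm 3 (φ=240.0°): x'=0.0098, y'=0.0322
  e−x'=0.1402;  (l²−L²−(e−x')²−y'²−z²)/2L = 0.0817
  γ=atan2(-0.3245,0.1402)=-1.1630;  ψ=arccos(0.2311)=1.3376;  θ3=γ+ψ≈0.1746

θ₁ = 0.0874, θ₂ = 0.4366, θ₃ = 0.1746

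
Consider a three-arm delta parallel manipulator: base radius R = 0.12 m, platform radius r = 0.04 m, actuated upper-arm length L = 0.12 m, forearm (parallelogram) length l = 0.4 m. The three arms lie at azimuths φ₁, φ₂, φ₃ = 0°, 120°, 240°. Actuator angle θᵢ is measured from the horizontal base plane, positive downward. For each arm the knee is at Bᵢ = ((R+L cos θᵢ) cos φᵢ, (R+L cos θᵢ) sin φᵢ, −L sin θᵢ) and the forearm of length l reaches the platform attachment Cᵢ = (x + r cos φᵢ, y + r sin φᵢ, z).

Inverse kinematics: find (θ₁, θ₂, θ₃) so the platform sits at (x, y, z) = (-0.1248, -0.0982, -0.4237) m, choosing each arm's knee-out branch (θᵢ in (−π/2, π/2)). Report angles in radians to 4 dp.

θ₁ = 1.3091, θ₂ = 0.9599, θ₃ = 0.2617

φ1=0.0° → target in arm frame (-0.1248, -0.0982)
  A cos θ + B sin θ = C:  0.2048·cos θ + -0.4237·sin θ = -0.3563
  γ=atan2(-0.4237,0.2048)=-1.1205;  ψ=arccos(-0.7571)=2.4296;  θ1=γ+ψ≈1.3091
φ2=120.0° → target in arm frame (-0.0226, 0.1572)
  A cos θ + B sin θ = C:  0.1026·cos θ + -0.4237·sin θ = -0.2882
  θ2 = atan2(B,A) + arccos(C/0.4360) = 0.9599
rotate P by −φ3: (0.1474, -0.0590, -0.4237)
  A=-0.0674, B=-0.4237, C=(l²−L²−A²−y'²−z²)/(2L)=-0.1748
  θ3 = atan2(B,A) + arccos(C/0.4290) = 0.2617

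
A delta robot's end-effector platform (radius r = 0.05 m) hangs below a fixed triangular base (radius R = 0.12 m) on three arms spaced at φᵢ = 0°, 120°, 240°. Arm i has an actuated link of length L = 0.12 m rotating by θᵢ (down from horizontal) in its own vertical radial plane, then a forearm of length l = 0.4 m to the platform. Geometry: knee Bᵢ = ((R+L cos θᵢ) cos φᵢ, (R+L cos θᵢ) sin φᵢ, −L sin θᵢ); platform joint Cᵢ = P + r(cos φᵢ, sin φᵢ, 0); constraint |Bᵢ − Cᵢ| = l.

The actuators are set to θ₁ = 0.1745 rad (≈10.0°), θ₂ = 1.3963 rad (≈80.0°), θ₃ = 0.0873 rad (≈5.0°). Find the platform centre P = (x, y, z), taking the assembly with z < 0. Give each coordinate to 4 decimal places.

arm 1 at φ=0.0°: ρ1 = 0.1882;  centre 1 = (0.1882, 0.0000, -0.0208)
φ2=120.0°: virtual centre (-0.0454, 0.0787, -0.1182), radius l
φ3=240.0°: virtual centre (-0.0948, -0.1641, -0.0105), radius l
eliminate P² terms by subtracting sphere 1 from 2 and 3
plane₁₂: -0.4672x+0.1573y+-0.1947z = -0.0136
Cramer: x(z) = 0.0183-0.2502z;  y(z) = -0.0322+0.4945z
sphere 1 gives Az²+Bz+C=0 with A=1.3071, B=0.0948, C=-0.1297;  B²−4AC=0.6870;  roots -0.3533, 0.2808;  negative root z = -0.3533
x = 0.1067, y = -0.2069

(0.1067, -0.2069, -0.3533)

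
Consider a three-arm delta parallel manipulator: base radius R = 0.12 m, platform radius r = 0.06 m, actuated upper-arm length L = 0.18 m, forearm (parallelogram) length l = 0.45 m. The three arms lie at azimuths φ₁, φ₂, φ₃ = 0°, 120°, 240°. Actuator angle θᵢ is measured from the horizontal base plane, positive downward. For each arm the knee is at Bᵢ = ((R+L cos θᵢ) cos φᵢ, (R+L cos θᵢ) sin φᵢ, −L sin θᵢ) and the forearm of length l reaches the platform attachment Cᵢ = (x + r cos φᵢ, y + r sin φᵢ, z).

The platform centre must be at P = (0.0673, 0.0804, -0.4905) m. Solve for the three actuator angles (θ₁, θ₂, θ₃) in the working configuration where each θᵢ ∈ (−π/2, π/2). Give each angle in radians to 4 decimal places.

rotate P by −φ1: (0.0673, 0.0804, -0.4905)
  e−x'=-0.0073;  (l²−L²−(e−x')²−y'²−z²)/2L = -0.2139
  √(A²+B²)=0.4906;  θ1 = -1.5857+2.0220 ≈ 0.4363
arm 2 (φ=120.0°): x'=0.0360, y'=-0.0985
  e−x'=0.0240;  (l²−L²−(e−x')²−y'²−z²)/2L = -0.2244
  √(A²+B²)=0.4911;  θ2 = -1.5219+2.0452 ≈ 0.5234
φ3=240.0° → target in arm frame (-0.1033, 0.0181)
  A cos θ + B sin θ = C:  0.1633·cos θ + -0.4905·sin θ = -0.2708
  γ=atan2(-0.4905,0.1633)=-1.2495;  ψ=arccos(-0.5238)=2.1221;  θ3=γ+ψ≈0.8726

θ₁ = 0.4363, θ₂ = 0.5234, θ₃ = 0.8726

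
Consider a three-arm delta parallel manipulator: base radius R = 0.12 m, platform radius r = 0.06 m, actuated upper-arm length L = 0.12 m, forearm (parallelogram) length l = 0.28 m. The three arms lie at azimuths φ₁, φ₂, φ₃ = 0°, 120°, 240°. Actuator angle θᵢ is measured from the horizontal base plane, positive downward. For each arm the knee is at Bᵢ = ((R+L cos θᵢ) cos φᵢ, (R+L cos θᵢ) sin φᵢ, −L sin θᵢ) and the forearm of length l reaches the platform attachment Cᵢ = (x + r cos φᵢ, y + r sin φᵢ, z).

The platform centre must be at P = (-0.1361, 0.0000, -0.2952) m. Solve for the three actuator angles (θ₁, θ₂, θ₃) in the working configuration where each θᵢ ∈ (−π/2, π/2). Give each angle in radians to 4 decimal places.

rotate P by −φ1: (-0.1361, 0.0000, -0.2952)
  e−x'=0.1961;  (l²−L²−(e−x')²−y'²−z²)/2L = -0.2567
  θ1 = atan2(B,A) + arccos(C/0.3544) = 1.3962
rotate P by −φ2: (0.0680, 0.1179, -0.2952)
  A=-0.0080, B=-0.2952, C=(l²−L²−A²−y'²−z²)/(2L)=-0.1546
  θ2 = atan2(B,A) + arccos(C/0.2953) = 0.5236
arm 3 (φ=240.0°): x'=0.0681, y'=-0.1179
  A cos θ + B sin θ = C:  -0.0081·cos θ + -0.2952·sin θ = -0.1546
  √(A²+B²)=0.2953;  θ3 = -1.5981+2.1217 ≈ 0.5236

θ₁ = 1.3962, θ₂ = 0.5236, θ₃ = 0.5236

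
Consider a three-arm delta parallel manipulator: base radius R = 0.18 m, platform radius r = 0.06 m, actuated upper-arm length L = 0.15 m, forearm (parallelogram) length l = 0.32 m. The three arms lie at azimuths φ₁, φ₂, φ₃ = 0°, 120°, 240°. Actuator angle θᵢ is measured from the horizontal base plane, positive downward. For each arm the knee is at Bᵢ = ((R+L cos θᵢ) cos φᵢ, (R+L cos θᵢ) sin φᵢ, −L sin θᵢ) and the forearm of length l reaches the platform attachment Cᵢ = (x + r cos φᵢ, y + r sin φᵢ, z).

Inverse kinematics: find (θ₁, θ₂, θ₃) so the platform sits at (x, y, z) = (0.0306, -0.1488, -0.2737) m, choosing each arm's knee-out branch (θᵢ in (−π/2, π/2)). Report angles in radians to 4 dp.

θ₁ = 0.6111, θ₂ = 1.3961, θ₃ = 0.0873

rotate P by −φ1: (0.0306, -0.1488, -0.2737)
  A cos θ + B sin θ = C:  0.0894·cos θ + -0.2737·sin θ = -0.0838
  √(A²+B²)=0.2879;  θ1 = -1.2551+1.8662 ≈ 0.6111
rotate P by −φ2: (-0.1442, 0.0479, -0.2737)
  A=0.2642, B=-0.2737, C=(l²−L²−A²−y'²−z²)/(2L)=-0.2236
  θ2 = atan2(B,A) + arccos(C/0.3804) = 1.3961
rotate P by −φ3: (0.1136, 0.1009, -0.2737)
  A cos θ + B sin θ = C:  0.0064·cos θ + -0.2737·sin θ = -0.0174
  γ=atan2(-0.2737,0.0064)=-1.5473;  ψ=arccos(-0.0637)=1.6346;  θ3=γ+ψ≈0.0873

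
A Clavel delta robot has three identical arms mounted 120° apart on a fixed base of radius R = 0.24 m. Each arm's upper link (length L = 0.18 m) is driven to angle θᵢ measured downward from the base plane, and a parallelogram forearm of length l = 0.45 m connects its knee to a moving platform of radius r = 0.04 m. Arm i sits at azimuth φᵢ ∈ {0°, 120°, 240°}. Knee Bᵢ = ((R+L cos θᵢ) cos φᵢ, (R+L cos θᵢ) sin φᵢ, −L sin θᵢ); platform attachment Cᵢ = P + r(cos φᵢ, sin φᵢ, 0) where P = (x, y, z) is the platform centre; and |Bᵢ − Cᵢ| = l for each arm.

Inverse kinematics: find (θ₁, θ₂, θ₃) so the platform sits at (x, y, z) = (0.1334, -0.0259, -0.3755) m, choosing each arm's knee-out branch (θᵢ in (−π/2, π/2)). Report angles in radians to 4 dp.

θ₁ = -0.0001, θ₂ = 1.0472, θ₃ = 0.8730

φ1=0.0° → target in arm frame (0.1334, -0.0259)
  A cos θ + B sin θ = C:  0.0666·cos θ + -0.3755·sin θ = 0.0666
  √(A²+B²)=0.3814;  θ1 = -1.3953+1.3951 ≈ -0.0001
arm 2 (φ=120.0°): x'=-0.0891, y'=-0.1026
  A cos θ + B sin θ = C:  0.2891·cos θ + -0.3755·sin θ = -0.1806
  √(A²+B²)=0.4739;  θ2 = -0.9146+1.9618 ≈ 1.0472
φ3=240.0° → target in arm frame (-0.0443, 0.1285)
  A cos θ + B sin θ = C:  0.2443·cos θ + -0.3755·sin θ = -0.1308
  γ=atan2(-0.3755,0.2443)=-0.9941;  ψ=arccos(-0.2919)=1.8670;  θ3=γ+ψ≈0.8730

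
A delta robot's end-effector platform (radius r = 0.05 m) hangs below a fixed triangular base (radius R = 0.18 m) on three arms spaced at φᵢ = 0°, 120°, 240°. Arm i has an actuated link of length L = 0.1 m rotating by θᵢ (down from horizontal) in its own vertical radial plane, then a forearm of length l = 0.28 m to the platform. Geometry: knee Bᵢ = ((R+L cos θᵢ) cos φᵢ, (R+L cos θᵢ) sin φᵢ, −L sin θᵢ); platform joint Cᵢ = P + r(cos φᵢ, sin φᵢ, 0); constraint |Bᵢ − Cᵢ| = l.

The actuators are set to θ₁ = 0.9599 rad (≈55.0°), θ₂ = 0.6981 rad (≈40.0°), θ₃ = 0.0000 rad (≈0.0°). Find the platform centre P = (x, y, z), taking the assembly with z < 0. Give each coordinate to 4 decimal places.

(-0.0497, -0.0446, -0.2241)

arm 1 at φ=0.0°: (R−r)+L cos θ1 = 0.1874;  centre 1 = (0.1874, 0.0000, -0.0819)
arm 2 at φ=120.0°: (R−r)+L cos θ2 = 0.2066;  centre 2 = (-0.1033, 0.1789, -0.0643)
centre 3 = (0.2300·cos240.0°, 0.2300·sin240.0°, 0.0000) = (-0.1150, -0.1992, 0.0000)
subtract pairs → two planes through P
[-0.5813 0.3579 0.0353]·P = 0.0050;  [-0.6047 -0.3984 0.1638]·P = 0.0111
det = 0.4480;  x = -0.0133+0.1622z,  y = -0.0076+0.1650z
sphere 1 gives Az²+Bz+C=0 with A=1.0535, B=0.0962, C=-0.0314;  B²−4AC=0.1414;  roots -0.2241, 0.1328;  negative root z = -0.2241
x = -0.0497, y = -0.0446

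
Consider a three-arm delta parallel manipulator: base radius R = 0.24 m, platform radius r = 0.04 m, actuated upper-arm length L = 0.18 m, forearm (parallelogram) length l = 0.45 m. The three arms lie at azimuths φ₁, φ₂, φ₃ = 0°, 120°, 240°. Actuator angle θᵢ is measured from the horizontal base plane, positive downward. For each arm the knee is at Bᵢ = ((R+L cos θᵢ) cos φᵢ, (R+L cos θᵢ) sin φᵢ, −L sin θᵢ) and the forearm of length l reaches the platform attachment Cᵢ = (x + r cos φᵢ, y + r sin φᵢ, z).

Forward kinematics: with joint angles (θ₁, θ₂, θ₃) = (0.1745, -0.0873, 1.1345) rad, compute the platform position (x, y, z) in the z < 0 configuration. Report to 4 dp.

φ1=0.0°: virtual centre (0.3773, 0.0000, -0.0313), radius l
arm 2 at φ=120.0°: (R−r)+L cos θ2 = 0.3793;  O2 = (-0.1897, 0.3285, 0.0157)
O3 = (0.2761·cos240.0°, 0.2761·sin240.0°, -0.1631) = (-0.1380, -0.2391, -0.1631)
eliminate P² terms by subtracting sphere 1 from 2 and 3
linear system: -1.1338x+0.6570y = 0.0008−0.0939z; -1.0306x+-0.4782y = -0.0405−-0.2638z
det = 1.2193;  x = 0.0215+-0.1053z,  y = 0.0383+-0.3247z
sphere 1 gives Az²+Bz+C=0 with A=1.1165, B=0.1125, C=-0.0735;  B²−4AC=0.3408;  roots -0.3118, 0.2110;  negative root z = -0.3118
x = 0.0543, y = 0.1396

(0.0543, 0.1396, -0.3118)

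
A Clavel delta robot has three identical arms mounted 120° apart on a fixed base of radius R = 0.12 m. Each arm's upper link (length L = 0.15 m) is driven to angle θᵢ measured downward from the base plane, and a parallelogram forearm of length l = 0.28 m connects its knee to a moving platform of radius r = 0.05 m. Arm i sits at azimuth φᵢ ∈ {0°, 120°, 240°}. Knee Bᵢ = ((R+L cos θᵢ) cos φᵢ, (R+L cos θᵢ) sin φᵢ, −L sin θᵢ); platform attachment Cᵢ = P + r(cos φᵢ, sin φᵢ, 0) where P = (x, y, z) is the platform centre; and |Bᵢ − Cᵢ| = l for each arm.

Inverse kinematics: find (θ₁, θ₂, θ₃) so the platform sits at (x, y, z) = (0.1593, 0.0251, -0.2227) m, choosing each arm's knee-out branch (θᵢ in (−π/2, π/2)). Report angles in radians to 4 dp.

rotate P by −φ1: (0.1593, 0.0251, -0.2227)
  A cos θ + B sin θ = C:  -0.0893·cos θ + -0.2227·sin θ = -0.0077
  γ=atan2(-0.2227,-0.0893)=-1.9522;  ψ=arccos(-0.0319)=1.6028;  θ1=γ+ψ≈-0.3494
φ2=120.0° → target in arm frame (-0.0579, -0.1505)
  A cos θ + B sin θ = C:  0.1279·cos θ + -0.2227·sin θ = -0.1090
  √(A²+B²)=0.2568;  θ2 = -1.0494+2.0093 ≈ 0.9598
rotate P by −φ3: (-0.1014, 0.1254, -0.2227)
  A cos θ + B sin θ = C:  0.1714·cos θ + -0.2227·sin θ = -0.1293
  γ=atan2(-0.2227,0.1714)=-0.9149;  ψ=arccos(-0.4602)=2.0490;  θ3=γ+ψ≈1.1341

θ₁ = -0.3494, θ₂ = 0.9598, θ₃ = 1.1341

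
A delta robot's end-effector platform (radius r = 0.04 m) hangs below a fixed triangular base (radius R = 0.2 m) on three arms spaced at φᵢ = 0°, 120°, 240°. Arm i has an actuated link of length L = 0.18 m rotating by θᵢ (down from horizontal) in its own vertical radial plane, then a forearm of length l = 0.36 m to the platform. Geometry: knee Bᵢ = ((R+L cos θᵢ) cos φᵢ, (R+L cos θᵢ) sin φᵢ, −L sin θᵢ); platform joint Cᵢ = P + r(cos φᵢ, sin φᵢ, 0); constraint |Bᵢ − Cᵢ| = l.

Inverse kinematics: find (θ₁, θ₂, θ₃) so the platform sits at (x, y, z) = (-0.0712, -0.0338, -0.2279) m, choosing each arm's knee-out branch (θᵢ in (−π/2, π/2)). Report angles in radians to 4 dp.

arm 1 (φ=0.0°): x'=-0.0712, y'=-0.0338
  A cos θ + B sin θ = C:  0.2312·cos θ + -0.2279·sin θ = -0.0259
  √(A²+B²)=0.3246;  θ1 = -0.7782+1.6507 ≈ 0.8725
arm 2 (φ=120.0°): x'=0.0063, y'=0.0786
  A=0.1537, B=-0.2279, C=(l²−L²−A²−y'²−z²)/(2L)=0.0430
  √(A²+B²)=0.2749;  θ2 = -0.9775+1.4138 ≈ 0.4362
rotate P by −φ3: (0.0649, -0.0448, -0.2279)
  e−x'=0.0951;  (l²−L²−(e−x')²−y'²−z²)/2L = 0.0950
  γ=atan2(-0.2279,0.0951)=-1.1754;  ψ=arccos(0.3848)=1.1758;  θ3=γ+ψ≈0.0005

θ₁ = 0.8725, θ₂ = 0.4362, θ₃ = 0.0005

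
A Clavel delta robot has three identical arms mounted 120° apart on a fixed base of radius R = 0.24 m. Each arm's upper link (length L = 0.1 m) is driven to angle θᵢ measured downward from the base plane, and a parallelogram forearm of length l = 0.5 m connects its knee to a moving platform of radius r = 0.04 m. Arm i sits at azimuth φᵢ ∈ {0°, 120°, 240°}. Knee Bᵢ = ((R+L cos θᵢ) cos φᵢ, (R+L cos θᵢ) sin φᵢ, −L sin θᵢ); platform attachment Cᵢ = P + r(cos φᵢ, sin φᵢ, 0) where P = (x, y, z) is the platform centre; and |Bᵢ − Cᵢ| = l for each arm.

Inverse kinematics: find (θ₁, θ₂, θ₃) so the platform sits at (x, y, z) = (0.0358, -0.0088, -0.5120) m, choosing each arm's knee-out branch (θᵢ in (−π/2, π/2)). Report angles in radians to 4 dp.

φ1=0.0° → target in arm frame (0.0358, -0.0088)
  A cos θ + B sin θ = C:  0.1642·cos θ + -0.5120·sin θ = -0.2459
  γ=atan2(-0.5120,0.1642)=-1.2605;  ψ=arccos(-0.4574)=2.0458;  θ1=γ+ψ≈0.7854
arm 2 (φ=120.0°): x'=-0.0255, y'=-0.0266
  e−x'=0.2255;  (l²−L²−(e−x')²−y'²−z²)/2L = -0.3686
  θ2 = atan2(B,A) + arccos(C/0.5595) = 1.1341
arm 3 (φ=240.0°): x'=-0.0103, y'=0.0354
  A=0.2103, B=-0.5120, C=(l²−L²−A²−y'²−z²)/(2L)=-0.3381
  γ=atan2(-0.5120,0.2103)=-1.1811;  ψ=arccos(-0.6108)=2.2279;  θ3=γ+ψ≈1.0468

θ₁ = 0.7854, θ₂ = 1.1341, θ₃ = 1.0468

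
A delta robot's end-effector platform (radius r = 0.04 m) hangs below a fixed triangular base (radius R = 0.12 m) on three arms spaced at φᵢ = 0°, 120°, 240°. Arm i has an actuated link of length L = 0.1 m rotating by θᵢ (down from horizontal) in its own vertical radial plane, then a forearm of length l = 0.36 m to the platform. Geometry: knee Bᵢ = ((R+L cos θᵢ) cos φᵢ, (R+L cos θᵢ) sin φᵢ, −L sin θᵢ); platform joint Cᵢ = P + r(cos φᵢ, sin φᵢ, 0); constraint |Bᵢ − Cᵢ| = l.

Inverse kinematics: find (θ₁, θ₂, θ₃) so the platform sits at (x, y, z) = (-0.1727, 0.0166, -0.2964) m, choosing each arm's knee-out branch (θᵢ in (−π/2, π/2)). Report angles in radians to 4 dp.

rotate P by −φ1: (-0.1727, 0.0166, -0.2964)
  A=0.2527, B=-0.2964, C=(l²−L²−A²−y'²−z²)/(2L)=-0.1619
  γ=atan2(-0.2964,0.2527)=-0.8648;  ψ=arccos(-0.4157)=1.9995;  θ1=γ+ψ≈1.1347
rotate P by −φ2: (0.1007, 0.1413, -0.2964)
  A=-0.0207, B=-0.2964, C=(l²−L²−A²−y'²−z²)/(2L)=0.0568
  θ2 = atan2(B,A) + arccos(C/0.2971) = -0.2622
rotate P by −φ3: (0.0720, -0.1579, -0.2964)
  e−x'=0.0080;  (l²−L²−(e−x')²−y'²−z²)/2L = 0.0338
  γ=atan2(-0.2964,0.0080)=-1.5437;  ψ=arccos(0.1140)=1.4565;  θ3=γ+ψ≈-0.0872

θ₁ = 1.1347, θ₂ = -0.2622, θ₃ = -0.0872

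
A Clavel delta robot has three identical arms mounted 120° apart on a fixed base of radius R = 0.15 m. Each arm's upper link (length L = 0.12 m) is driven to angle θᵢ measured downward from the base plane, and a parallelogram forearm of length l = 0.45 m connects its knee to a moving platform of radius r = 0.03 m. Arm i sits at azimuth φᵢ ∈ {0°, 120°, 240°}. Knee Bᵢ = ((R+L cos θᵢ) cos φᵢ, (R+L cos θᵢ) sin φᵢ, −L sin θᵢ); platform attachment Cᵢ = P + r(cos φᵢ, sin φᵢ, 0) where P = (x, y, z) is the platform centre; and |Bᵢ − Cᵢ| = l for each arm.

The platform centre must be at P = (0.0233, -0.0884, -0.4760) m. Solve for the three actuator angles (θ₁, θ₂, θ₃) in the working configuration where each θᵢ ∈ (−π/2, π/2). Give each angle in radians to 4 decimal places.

θ₁ = 0.6980, θ₂ = 1.1343, θ₃ = 0.5235

arm 1 (φ=0.0°): x'=0.0233, y'=-0.0884
  A=0.0967, B=-0.4760, C=(l²−L²−A²−y'²−z²)/(2L)=-0.2318
  √(A²+B²)=0.4857;  θ1 = -1.3704+2.0684 ≈ 0.6980
arm 2 (φ=120.0°): x'=-0.0882, y'=0.0240
  A cos θ + B sin θ = C:  0.2082·cos θ + -0.4760·sin θ = -0.3433
  γ=atan2(-0.4760,0.2082)=-1.1585;  ψ=arccos(-0.6609)=2.2928;  θ2=γ+ψ≈1.1343
arm 3 (φ=240.0°): x'=0.0649, y'=0.0644
  A=0.0551, B=-0.4760, C=(l²−L²−A²−y'²−z²)/(2L)=-0.1902
  γ=atan2(-0.4760,0.0551)=-1.4556;  ψ=arccos(-0.3970)=1.9790;  θ3=γ+ψ≈0.5235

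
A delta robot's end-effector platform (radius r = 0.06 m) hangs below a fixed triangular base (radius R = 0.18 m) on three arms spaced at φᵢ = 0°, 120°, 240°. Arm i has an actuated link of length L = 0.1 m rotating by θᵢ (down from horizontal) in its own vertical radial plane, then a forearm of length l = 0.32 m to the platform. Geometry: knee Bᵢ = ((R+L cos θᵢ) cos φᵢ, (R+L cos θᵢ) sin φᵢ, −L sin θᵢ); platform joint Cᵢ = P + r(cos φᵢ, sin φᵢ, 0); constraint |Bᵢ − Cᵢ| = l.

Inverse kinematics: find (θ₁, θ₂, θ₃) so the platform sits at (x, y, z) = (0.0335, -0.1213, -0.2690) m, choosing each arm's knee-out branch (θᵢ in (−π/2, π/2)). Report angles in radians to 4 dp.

arm 1 (φ=0.0°): x'=0.0335, y'=-0.1213
  e−x'=0.0865;  (l²−L²−(e−x')²−y'²−z²)/2L = -0.0108
  θ1 = atan2(B,A) + arccos(C/0.2826) = 0.3493
φ2=120.0° → target in arm frame (-0.1218, 0.0316)
  A cos θ + B sin θ = C:  0.2418·cos θ + -0.2690·sin θ = -0.1971
  θ2 = atan2(B,A) + arccos(C/0.3617) = 1.3086
φ3=240.0° → target in arm frame (0.0883, 0.0897)
  e−x'=0.0317;  (l²−L²−(e−x')²−y'²−z²)/2L = 0.0550
  γ=atan2(-0.2690,0.0317)=-1.4535;  ψ=arccos(0.2030)=1.3664;  θ3=γ+ψ≈-0.0871

θ₁ = 0.3493, θ₂ = 1.3086, θ₃ = -0.0871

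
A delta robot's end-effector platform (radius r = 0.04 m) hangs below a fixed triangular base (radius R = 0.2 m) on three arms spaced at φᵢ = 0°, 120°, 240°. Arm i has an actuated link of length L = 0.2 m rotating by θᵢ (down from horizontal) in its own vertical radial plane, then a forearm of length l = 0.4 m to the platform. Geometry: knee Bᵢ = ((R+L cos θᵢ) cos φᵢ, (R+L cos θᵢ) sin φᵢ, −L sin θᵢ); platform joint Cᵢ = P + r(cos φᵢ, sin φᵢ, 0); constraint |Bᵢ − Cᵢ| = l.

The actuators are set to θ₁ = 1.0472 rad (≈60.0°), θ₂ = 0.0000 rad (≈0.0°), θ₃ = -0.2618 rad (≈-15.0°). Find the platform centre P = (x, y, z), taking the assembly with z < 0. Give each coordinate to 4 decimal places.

(-0.1365, -0.0177, -0.2227)

arm 1 at φ=0.0°: (R−r)+L cos θ1 = 0.2600;  S1 = (0.2600, 0.0000, -0.1732)
S2 = (0.3600·cos120.0°, 0.3600·sin120.0°, 0.0000) = (-0.1800, 0.3118, 0.0000)
φ3=240.0°: virtual centre (-0.1766, -0.3059, 0.0518), radius l
|S₂|²−|S₁|² = 0.0320;  |S₃|²−|S₁|² = 0.0298
[-0.8800 0.6235 0.3464]·P = 0.0320;  [-0.8732 -0.6117 0.4499]·P = 0.0298
Cramer: x(z) = -0.0353+0.4548z;  y(z) = 0.0016+0.0863z
quadratic in z: (1.2143)z²+(0.0781)z+(-0.0428)=0, √Δ=0.4627 → z ∈ {-0.2227, 0.1584}; z = -0.2227 (taking z<0)
x = -0.1365, y = -0.0177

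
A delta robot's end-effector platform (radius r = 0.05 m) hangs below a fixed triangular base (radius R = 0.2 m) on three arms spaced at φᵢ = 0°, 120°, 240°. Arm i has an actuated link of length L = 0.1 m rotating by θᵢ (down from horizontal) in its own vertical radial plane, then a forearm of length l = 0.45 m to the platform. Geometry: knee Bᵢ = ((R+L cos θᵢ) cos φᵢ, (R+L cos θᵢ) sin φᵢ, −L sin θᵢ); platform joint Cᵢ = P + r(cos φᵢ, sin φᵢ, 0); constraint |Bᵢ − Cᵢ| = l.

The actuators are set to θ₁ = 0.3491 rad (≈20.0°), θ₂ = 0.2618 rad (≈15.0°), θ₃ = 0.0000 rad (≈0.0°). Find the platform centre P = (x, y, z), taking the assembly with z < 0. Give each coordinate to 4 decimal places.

(-0.0245, -0.0248, -0.3945)

arm 1 at φ=0.0°: ρ1 = 0.2440;  O1 = (0.2440, 0.0000, -0.0342)
φ2=120.0°: virtual centre (-0.1233, 0.2136, -0.0259), radius l
O3 = (0.2500·cos240.0°, 0.2500·sin240.0°, 0.0000) = (-0.1250, -0.2165, 0.0000)
subtract pairs → two planes through P
plane₁₂: -0.7345x+0.4271y+0.0166z = 0.0008
Cramer: x(z) = -0.0018+0.0575z;  y(z) = -0.0012+0.0600z
into |P−O₁|² = l²: 1.0069z² + 0.0400z + -0.1409 = 0;  Δ = 0.5693;  z = -0.3945 or 0.3548 → z<0 root = -0.3945
x = -0.0245, y = -0.0248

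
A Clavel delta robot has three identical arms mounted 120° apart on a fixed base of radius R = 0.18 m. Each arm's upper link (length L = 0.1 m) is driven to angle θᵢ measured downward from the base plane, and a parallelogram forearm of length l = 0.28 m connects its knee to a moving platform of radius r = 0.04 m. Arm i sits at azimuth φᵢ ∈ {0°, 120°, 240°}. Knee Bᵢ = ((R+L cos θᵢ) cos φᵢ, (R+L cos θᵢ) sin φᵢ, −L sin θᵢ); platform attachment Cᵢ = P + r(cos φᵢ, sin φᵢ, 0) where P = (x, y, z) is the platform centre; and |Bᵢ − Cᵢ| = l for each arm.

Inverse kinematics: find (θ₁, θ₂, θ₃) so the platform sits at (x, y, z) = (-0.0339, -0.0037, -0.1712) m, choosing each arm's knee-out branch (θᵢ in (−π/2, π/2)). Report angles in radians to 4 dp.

rotate P by −φ1: (-0.0339, -0.0037, -0.1712)
  A cos θ + B sin θ = C:  0.1739·cos θ + -0.1712·sin θ = 0.0442
  γ=atan2(-0.1712,0.1739)=-0.7776;  ψ=arccos(0.1810)=1.3888;  θ1=γ+ψ≈0.6112
arm 2 (φ=120.0°): x'=0.0137, y'=0.0312
  A=0.1263, B=-0.1712, C=(l²−L²−A²−y'²−z²)/(2L)=0.1109
  √(A²+B²)=0.2127;  θ2 = -0.9354+1.0225 ≈ 0.0871
arm 3 (φ=240.0°): x'=0.0202, y'=-0.0275
  A=0.1198, B=-0.1712, C=(l²−L²−A²−y'²−z²)/(2L)=0.1199
  θ3 = atan2(B,A) + arccos(C/0.2090) = -0.0001

θ₁ = 0.6112, θ₂ = 0.0871, θ₃ = -0.0001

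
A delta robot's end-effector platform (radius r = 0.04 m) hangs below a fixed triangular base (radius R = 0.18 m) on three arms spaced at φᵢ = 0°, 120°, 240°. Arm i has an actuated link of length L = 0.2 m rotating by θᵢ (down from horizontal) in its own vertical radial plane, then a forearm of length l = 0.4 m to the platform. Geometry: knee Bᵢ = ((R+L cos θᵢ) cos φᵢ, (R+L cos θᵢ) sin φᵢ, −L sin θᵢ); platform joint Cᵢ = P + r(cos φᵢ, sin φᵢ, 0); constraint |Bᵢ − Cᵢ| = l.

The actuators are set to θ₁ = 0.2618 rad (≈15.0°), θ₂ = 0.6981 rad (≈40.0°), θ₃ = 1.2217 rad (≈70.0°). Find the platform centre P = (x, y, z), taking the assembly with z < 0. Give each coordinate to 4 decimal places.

φ1=0.0°: virtual centre (0.3332, 0.0000, -0.0518), radius l
O2 = (0.2932·cos120.0°, 0.2932·sin120.0°, -0.1286) = (-0.1466, 0.2539, -0.1286)
φ3=240.0°: virtual centre (-0.1042, -0.1805, -0.1879), radius l
eliminate P² terms by subtracting sphere 1 from 2 and 3
[-0.9596 0.5079 -0.1536]·P = -0.0112;  [-0.8748 -0.3610 -0.2723]·P = -0.0349
det = 0.7907;  x = 0.0276+-0.2451z,  y = 0.0300+-0.1606z
quadratic in z: (1.0858)z²+(0.2437)z+(-0.0630)=0, √Δ=0.5771 → z ∈ {-0.3779, 0.1535}; z = -0.3779 (taking z<0)
x = 0.1202, y = 0.0907

(0.1202, 0.0907, -0.3779)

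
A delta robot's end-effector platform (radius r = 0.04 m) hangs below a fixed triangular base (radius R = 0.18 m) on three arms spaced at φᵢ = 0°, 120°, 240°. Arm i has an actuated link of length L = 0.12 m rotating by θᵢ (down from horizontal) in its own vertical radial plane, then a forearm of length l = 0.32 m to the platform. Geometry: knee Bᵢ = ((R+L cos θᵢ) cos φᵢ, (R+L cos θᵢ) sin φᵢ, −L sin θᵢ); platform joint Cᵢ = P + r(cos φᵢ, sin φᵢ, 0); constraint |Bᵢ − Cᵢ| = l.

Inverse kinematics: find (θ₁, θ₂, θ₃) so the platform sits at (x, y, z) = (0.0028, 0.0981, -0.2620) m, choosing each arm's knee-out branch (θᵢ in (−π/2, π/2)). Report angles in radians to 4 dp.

rotate P by −φ1: (0.0028, 0.0981, -0.2620)
  e−x'=0.1372;  (l²−L²−(e−x')²−y'²−z²)/2L = -0.0379
  √(A²+B²)=0.2957;  θ1 = -1.0884+1.6992 ≈ 0.6108
arm 2 (φ=120.0°): x'=0.0836, y'=-0.0515
  e−x'=0.0564;  (l²−L²−(e−x')²−y'²−z²)/2L = 0.0563
  θ2 = atan2(B,A) + arccos(C/0.2680) = 0.0004
rotate P by −φ3: (-0.0864, -0.0466, -0.2620)
  A=0.2264, B=-0.2620, C=(l²−L²−A²−y'²−z²)/(2L)=-0.1419
  θ3 = atan2(B,A) + arccos(C/0.3462) = 1.1348

θ₁ = 0.6108, θ₂ = 0.0004, θ₃ = 1.1348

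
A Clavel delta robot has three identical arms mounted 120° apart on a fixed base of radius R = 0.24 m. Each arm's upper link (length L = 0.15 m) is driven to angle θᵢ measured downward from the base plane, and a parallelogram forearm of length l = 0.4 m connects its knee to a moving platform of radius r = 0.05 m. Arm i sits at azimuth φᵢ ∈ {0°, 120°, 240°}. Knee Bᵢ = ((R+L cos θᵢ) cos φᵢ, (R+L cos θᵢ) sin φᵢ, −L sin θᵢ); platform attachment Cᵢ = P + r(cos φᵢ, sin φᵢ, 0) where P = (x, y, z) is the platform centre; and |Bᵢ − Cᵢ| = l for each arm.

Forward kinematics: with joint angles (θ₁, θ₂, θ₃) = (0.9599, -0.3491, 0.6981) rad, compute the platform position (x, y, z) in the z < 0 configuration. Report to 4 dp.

arm 1 at φ=0.0°: (R−r)+L cos θ1 = 0.2760;  S1 = (0.2760, 0.0000, -0.1229)
arm 2 at φ=120.0°: (R−r)+L cos θ2 = 0.3310;  S2 = (-0.1655, 0.2866, 0.0513)
φ3=240.0°: virtual centre (-0.1525, -0.2641, -0.0964), radius l
eliminate P² terms by subtracting sphere 1 from 2 and 3
plane₁₂: -0.8830x+0.5732y+0.3484z = 0.0209
det = 0.9576;  x = -0.0181+0.2238z,  y = 0.0086+-0.2630z
into |P−S₁|² = l²: 1.1192z² + 0.1096z + -0.0583 = 0;  Δ = 0.2731;  z = -0.2824 or 0.1845 → z<0 root = -0.2824
x = -0.0813, y = 0.0828

(-0.0813, 0.0828, -0.2824)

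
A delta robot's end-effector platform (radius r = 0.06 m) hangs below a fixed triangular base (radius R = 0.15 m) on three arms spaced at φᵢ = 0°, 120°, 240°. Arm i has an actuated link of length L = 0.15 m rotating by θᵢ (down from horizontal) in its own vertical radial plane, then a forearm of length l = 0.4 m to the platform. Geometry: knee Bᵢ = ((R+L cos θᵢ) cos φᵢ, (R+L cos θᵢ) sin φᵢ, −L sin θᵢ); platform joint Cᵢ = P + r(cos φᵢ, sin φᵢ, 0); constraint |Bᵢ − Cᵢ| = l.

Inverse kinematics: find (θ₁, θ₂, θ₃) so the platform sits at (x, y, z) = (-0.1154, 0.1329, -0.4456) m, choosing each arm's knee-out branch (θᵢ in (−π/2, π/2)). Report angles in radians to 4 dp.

θ₁ = 1.3958, θ₂ = 0.3488, θ₃ = 1.2214

arm 1 (φ=0.0°): x'=-0.1154, y'=0.1329
  A cos θ + B sin θ = C:  0.2054·cos θ + -0.4456·sin θ = -0.4030
  √(A²+B²)=0.4907;  θ1 = -1.1389+2.5347 ≈ 1.3958
rotate P by −φ2: (0.1728, 0.0335, -0.4456)
  e−x'=-0.0828;  (l²−L²−(e−x')²−y'²−z²)/2L = -0.2301
  γ=atan2(-0.4456,-0.0828)=-1.7545;  ψ=arccos(-0.5077)=2.1034;  θ2=γ+ψ≈0.3488
φ3=240.0° → target in arm frame (-0.0574, -0.1664)
  A cos θ + B sin θ = C:  0.1474·cos θ + -0.4456·sin θ = -0.3682
  √(A²+B²)=0.4693;  θ3 = -1.2513+2.4728 ≈ 1.2214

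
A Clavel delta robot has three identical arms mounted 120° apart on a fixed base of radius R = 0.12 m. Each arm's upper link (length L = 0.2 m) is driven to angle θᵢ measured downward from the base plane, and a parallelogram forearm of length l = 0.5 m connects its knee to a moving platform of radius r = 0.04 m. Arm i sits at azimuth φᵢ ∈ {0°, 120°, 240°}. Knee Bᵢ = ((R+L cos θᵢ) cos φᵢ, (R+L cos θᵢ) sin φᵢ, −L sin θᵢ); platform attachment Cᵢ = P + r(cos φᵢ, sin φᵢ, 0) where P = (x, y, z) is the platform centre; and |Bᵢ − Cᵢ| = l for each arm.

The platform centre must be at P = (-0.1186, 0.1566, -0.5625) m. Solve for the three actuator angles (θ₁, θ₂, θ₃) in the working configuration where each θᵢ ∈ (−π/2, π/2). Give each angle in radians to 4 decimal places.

θ₁ = 1.1346, θ₂ = 0.3494, θ₃ = 1.0473

rotate P by −φ1: (-0.1186, 0.1566, -0.5625)
  e−x'=0.1986;  (l²−L²−(e−x')²−y'²−z²)/2L = -0.4259
  √(A²+B²)=0.5965;  θ1 = -1.2314+2.3660 ≈ 1.1346
rotate P by −φ2: (0.1949, 0.0244, -0.5625)
  A cos θ + B sin θ = C:  -0.1149·cos θ + -0.5625·sin θ = -0.3005
  θ2 = atan2(B,A) + arccos(C/0.5741) = 0.3494
φ3=240.0° → target in arm frame (-0.0763, -0.1810)
  e−x'=0.1563;  (l²−L²−(e−x')²−y'²−z²)/2L = -0.4090
  θ3 = atan2(B,A) + arccos(C/0.5838) = 1.0473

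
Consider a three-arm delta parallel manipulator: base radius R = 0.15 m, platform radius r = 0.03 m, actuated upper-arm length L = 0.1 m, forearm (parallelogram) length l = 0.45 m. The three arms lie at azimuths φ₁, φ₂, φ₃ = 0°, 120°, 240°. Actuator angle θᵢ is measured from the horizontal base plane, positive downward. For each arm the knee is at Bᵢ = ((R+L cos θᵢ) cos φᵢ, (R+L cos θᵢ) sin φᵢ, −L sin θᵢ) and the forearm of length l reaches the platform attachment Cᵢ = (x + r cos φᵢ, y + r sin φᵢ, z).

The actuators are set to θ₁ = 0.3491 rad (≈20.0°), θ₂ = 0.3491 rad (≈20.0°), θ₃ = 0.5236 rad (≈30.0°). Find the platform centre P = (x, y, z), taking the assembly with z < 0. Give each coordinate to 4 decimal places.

(0.0124, 0.0215, -0.4360)

S1 = (0.2140·cos0.0°, 0.2140·sin0.0°, -0.0342) = (0.2140, 0.0000, -0.0342)
φ2=120.0°: virtual centre (-0.1070, 0.1853, -0.0342), radius l
arm 3 at φ=240.0°: (R−r)+L cos θ3 = 0.2066;  S3 = (-0.1033, -0.1789, -0.0500)
subtract pairs → two planes through P
[-0.6419 0.3706 0.0000]·P = 0.0000;  [-0.6345 -0.3578 -0.0316]·P = -0.0018
det = 0.4649;  x = 0.0014+-0.0252z,  y = 0.0024+-0.0436z
into |P−S₁|² = l²: 1.0025z² + 0.0789z + -0.1561 = 0;  Δ = 0.6324;  z = -0.4360 or 0.3573 → z<0 root = -0.4360
x = 0.0124, y = 0.0215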